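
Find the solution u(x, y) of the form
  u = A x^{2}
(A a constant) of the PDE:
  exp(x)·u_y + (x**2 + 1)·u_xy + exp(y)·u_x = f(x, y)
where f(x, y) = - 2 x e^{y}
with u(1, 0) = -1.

Substitute the ansatz u = A x^{2} into the left-hand side.
Derivatives of the ansatz:
  u_y = 0
  u_xy = 0
  u_x = 2 A x
Term by term:
  exp(x)·u_y = 0
  (x**2 + 1)·u_xy = 0
  exp(y)·u_x = 2 A x e^{y}
So the left-hand side equals
  2 A x e^{y}
This must equal f(x, y) = - 2 x e^{y} identically.
Matching coefficients of the independent functions:
  [x e^{y}]:  2 A = -2
Solving: A = -1.
Check against the point condition:
  u(1, 0) = -1  ⟹  A = -1  ✓
Hence u(x, y) = - x^{2}.

Answer: u(x, y) = - x^{2}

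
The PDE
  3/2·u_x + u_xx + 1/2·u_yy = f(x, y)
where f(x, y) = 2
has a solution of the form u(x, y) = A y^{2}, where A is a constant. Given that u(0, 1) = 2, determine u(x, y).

Substitute the ansatz u = A y^{2} into the left-hand side.
Derivatives of the ansatz:
  u_x = 0
  u_xx = 0
  u_yy = 2 A
Term by term:
  3/2·u_x = 0
  u_xx = 0
  1/2·u_yy = A
So the left-hand side equals
  A
This must equal f(x, y) = 2 identically.
Matching coefficients of the independent functions:
  [constant term]:  A = 2
Solving: A = 2.
Check against the point condition:
  u(0, 1) = 2  ⟹  A = 2  ✓
Hence u(x, y) = 2 y^{2}.

Answer: u(x, y) = 2 y^{2}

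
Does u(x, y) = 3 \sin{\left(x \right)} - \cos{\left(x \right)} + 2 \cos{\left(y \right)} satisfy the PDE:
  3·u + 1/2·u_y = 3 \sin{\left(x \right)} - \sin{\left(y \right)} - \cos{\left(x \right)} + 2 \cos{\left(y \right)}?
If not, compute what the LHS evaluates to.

Evaluate each term of the left-hand side for u = 3 \sin{\left(x \right)} - \cos{\left(x \right)} + 2 \cos{\left(y \right)}.
Derivatives:
  u_y = - 2 \sin{\left(y \right)}
Terms:
  3·u = 9 \sin{\left(x \right)} - 3 \cos{\left(x \right)} + 6 \cos{\left(y \right)}
  1/2·u_y = - \sin{\left(y \right)}
Sum: LHS = 9 \sin{\left(x \right)} - \sin{\left(y \right)} - 3 \cos{\left(x \right)} + 6 \cos{\left(y \right)}
Given right-hand side: 3 \sin{\left(x \right)} - \sin{\left(y \right)} - \cos{\left(x \right)} + 2 \cos{\left(y \right)}. Difference LHS − RHS = 6 \sin{\left(x \right)} - 2 \cos{\left(x \right)} + 4 \cos{\left(y \right)} ≠ 0, so u is not a solution.

Answer: No, the LHS evaluates to 9 \sin{\left(x \right)} - \sin{\left(y \right)} - 3 \cos{\left(x \right)} + 6 \cos{\left(y \right)}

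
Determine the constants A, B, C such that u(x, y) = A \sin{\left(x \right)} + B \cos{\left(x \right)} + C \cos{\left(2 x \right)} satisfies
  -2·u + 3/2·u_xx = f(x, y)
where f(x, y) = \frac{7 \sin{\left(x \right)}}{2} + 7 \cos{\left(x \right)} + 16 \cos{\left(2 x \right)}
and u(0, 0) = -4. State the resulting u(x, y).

Substitute the ansatz u = A \sin{\left(x \right)} + B \cos{\left(x \right)} + C \cos{\left(2 x \right)} into the left-hand side.
Derivatives of the ansatz:
  u_xx = - A \sin{\left(x \right)} - B \cos{\left(x \right)} - 4 C \cos{\left(2 x \right)}
Term by term:
  -2·u = - 2 A \sin{\left(x \right)} - 2 B \cos{\left(x \right)} - 2 C \cos{\left(2 x \right)}
  3/2·u_xx = - \frac{3 A \sin{\left(x \right)}}{2} - \frac{3 B \cos{\left(x \right)}}{2} - 6 C \cos{\left(2 x \right)}
So the left-hand side equals
  - \frac{7 A \sin{\left(x \right)}}{2} - \frac{7 B \cos{\left(x \right)}}{2} - 8 C \cos{\left(2 x \right)}
This must equal f(x, y) = \frac{7 \sin{\left(x \right)}}{2} + 7 \cos{\left(x \right)} + 16 \cos{\left(2 x \right)} identically.
Matching coefficients of the independent functions:
  [\sin{\left(x \right)}]:  - \frac{7 A}{2} = \frac{7}{2}
  [\cos{\left(x \right)}]:  - \frac{7 B}{2} = 7
  [\cos{\left(2 x \right)}]:  - 8 C = 16
Solving: A = -1, B = -2, C = -2.
Check against the point condition:
  u(0, 0) = -4  ⟹  B + C = -4  ✓
Hence u(x, y) = - \sin{\left(x \right)} - 2 \cos{\left(x \right)} - 2 \cos{\left(2 x \right)}.

Answer: u(x, y) = - \sin{\left(x \right)} - 2 \cos{\left(x \right)} - 2 \cos{\left(2 x \right)}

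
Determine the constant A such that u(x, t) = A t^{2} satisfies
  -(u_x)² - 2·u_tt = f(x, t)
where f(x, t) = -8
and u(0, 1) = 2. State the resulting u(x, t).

Substitute the ansatz u = A t^{2} into the left-hand side.
Derivatives of the ansatz:
  u_x = 0
  u_tt = 2 A
Term by term:
  -(u_x)² = 0
  -2·u_tt = - 4 A
So the left-hand side equals
  - 4 A
This must equal f(x, t) = -8 identically.
Matching coefficients of the independent functions:
  [constant term]:  - 4 A = -8
Solving: A = 2.
Check against the point condition:
  u(0, 1) = 2  ⟹  A = 2  ✓
Hence u(x, t) = 2 t^{2}.

Answer: u(x, t) = 2 t^{2}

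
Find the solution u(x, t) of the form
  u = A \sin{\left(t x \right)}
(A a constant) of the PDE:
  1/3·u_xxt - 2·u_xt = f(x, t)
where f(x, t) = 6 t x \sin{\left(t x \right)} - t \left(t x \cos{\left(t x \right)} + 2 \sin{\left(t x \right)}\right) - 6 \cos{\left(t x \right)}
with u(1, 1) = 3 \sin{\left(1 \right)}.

Answer: u(x, t) = 3 \sin{\left(t x \right)}

Derivation:
Substitute the ansatz u = A \sin{\left(t x \right)} into the left-hand side.
Derivatives of the ansatz:
  u_xxt = - A t^{2} x \cos{\left(t x \right)} - 2 A t \sin{\left(t x \right)}
  u_xt = - A t x \sin{\left(t x \right)} + A \cos{\left(t x \right)}
Term by term:
  1/3·u_xxt = - \frac{A t^{2} x \cos{\left(t x \right)}}{3} - \frac{2 A t \sin{\left(t x \right)}}{3}
  -2·u_xt = 2 A t x \sin{\left(t x \right)} - 2 A \cos{\left(t x \right)}
So the left-hand side equals
  - \frac{A t^{2} x \cos{\left(t x \right)}}{3} + 2 A t x \sin{\left(t x \right)} - \frac{2 A t \sin{\left(t x \right)}}{3} - 2 A \cos{\left(t x \right)}
This must equal f(x, t) identically; expanded, f = - t^{2} x \cos{\left(t x \right)} + 6 t x \sin{\left(t x \right)} - 2 t \sin{\left(t x \right)} - 6 \cos{\left(t x \right)}.
Matching coefficients of the independent functions:
  [t \sin{\left(t x \right)}]:  - \frac{2 A}{3} = -2
  [t x \sin{\left(t x \right)}]:  2 A = 6
  [t^{2} x \cos{\left(t x \right)}]:  - \frac{A}{3} = -1
  [\cos{\left(t x \right)}]:  - 2 A = -6
Solving: A = 3.
Check against the point condition:
  u(1, 1) = 3 \sin{\left(1 \right)}  ⟹  A \sin{\left(1 \right)} = 3 \sin{\left(1 \right)}  ✓
Hence u(x, t) = 3 \sin{\left(t x \right)}.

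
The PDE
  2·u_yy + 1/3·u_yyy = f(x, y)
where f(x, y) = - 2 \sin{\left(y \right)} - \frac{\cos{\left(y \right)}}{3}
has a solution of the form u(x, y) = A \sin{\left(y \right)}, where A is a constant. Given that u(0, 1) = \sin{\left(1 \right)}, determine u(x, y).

Substitute the ansatz u = A \sin{\left(y \right)} into the left-hand side.
Derivatives of the ansatz:
  u_yy = - A \sin{\left(y \right)}
  u_yyy = - A \cos{\left(y \right)}
Term by term:
  2·u_yy = - 2 A \sin{\left(y \right)}
  1/3·u_yyy = - \frac{A \cos{\left(y \right)}}{3}
So the left-hand side equals
  - 2 A \sin{\left(y \right)} - \frac{A \cos{\left(y \right)}}{3}
This must equal f(x, y) = - 2 \sin{\left(y \right)} - \frac{\cos{\left(y \right)}}{3} identically.
Matching coefficients of the independent functions:
  [\sin{\left(y \right)}]:  - 2 A = -2
  [\cos{\left(y \right)}]:  - \frac{A}{3} = - \frac{1}{3}
Solving: A = 1.
Check against the point condition:
  u(0, 1) = \sin{\left(1 \right)}  ⟹  A \sin{\left(1 \right)} = \sin{\left(1 \right)}  ✓
Hence u(x, y) = \sin{\left(y \right)}.

Answer: u(x, y) = \sin{\left(y \right)}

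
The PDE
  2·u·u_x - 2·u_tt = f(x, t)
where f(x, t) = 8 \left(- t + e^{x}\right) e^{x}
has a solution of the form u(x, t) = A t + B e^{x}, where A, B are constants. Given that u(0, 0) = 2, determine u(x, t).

Substitute the ansatz u = A t + B e^{x} into the left-hand side.
Derivatives of the ansatz:
  u_x = B e^{x}
  u_tt = 0
Term by term:
  2·u·u_x = 2 A B t e^{x} + 2 B^{2} e^{2 x}
  -2·u_tt = 0
So the left-hand side equals
  2 A B t e^{x} + 2 B^{2} e^{2 x}
This must equal f(x, t) identically; expanded, f = - 8 t e^{x} + 8 e^{2 x}.
Matching coefficients of the independent functions:
  [t e^{x}]:  2 A B = -8
  [e^{2 x}]:  2 B^{2} = 8
These equations allow (A, B) = (-2, 2) or (2, -2).
Impose the point condition(s):
  u(0, 0) = 2  ⟹  B = 2
Only A = -2, B = 2 satisfies everything.
Hence u(x, t) = - 2 t + 2 e^{x}.

Answer: u(x, t) = - 2 t + 2 e^{x}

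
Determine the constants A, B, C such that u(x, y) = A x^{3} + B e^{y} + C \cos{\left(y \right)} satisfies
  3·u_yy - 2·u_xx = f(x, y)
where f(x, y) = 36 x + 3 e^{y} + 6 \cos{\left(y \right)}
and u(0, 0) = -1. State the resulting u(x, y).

Answer: u(x, y) = - 3 x^{3} + e^{y} - 2 \cos{\left(y \right)}

Derivation:
Substitute the ansatz u = A x^{3} + B e^{y} + C \cos{\left(y \right)} into the left-hand side.
Derivatives of the ansatz:
  u_yy = B e^{y} - C \cos{\left(y \right)}
  u_xx = 6 A x
Term by term:
  3·u_yy = 3 B e^{y} - 3 C \cos{\left(y \right)}
  -2·u_xx = - 12 A x
So the left-hand side equals
  - 12 A x + 3 B e^{y} - 3 C \cos{\left(y \right)}
This must equal f(x, y) = 36 x + 3 e^{y} + 6 \cos{\left(y \right)} identically.
Matching coefficients of the independent functions:
  [x]:  - 12 A = 36
  [e^{y}]:  3 B = 3
  [\cos{\left(y \right)}]:  - 3 C = 6
Solving: A = -3, B = 1, C = -2.
Check against the point condition:
  u(0, 0) = -1  ⟹  B + C = -1  ✓
Hence u(x, y) = - 3 x^{3} + e^{y} - 2 \cos{\left(y \right)}.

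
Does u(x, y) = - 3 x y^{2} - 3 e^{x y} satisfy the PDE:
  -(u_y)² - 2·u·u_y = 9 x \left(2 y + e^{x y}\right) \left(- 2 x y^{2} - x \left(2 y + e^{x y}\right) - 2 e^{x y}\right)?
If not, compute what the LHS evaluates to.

Evaluate each term of the left-hand side for u = - 3 x y^{2} - 3 e^{x y}.
Derivatives:
  u_y = - 6 x y - 3 x e^{x y}
Terms:
  -(u_y)² = - 9 x^{2} \left(2 y + e^{x y}\right)^{2}
  -2·u·u_y = - 18 x \left(2 y + e^{x y}\right) \left(x y^{2} + e^{x y}\right)
Sum: LHS = 9 x \left(2 y + e^{x y}\right) \left(- 2 x y^{2} - x \left(2 y + e^{x y}\right) - 2 e^{x y}\right)
This is exactly the given right-hand side, so u is a solution.

Answer: Yes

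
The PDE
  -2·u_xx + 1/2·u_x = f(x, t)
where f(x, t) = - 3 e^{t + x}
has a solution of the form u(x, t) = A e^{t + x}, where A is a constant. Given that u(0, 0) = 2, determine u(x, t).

Answer: u(x, t) = 2 e^{t + x}

Derivation:
Substitute the ansatz u = A e^{t + x} into the left-hand side.
Derivatives of the ansatz:
  u_xx = A e^{t} e^{x}
  u_x = A e^{t} e^{x}
Term by term:
  -2·u_xx = - 2 A e^{t} e^{x}
  1/2·u_x = \frac{A e^{t} e^{x}}{2}
So the left-hand side equals
  - \frac{3 A e^{t} e^{x}}{2}
This must equal f(x, t) identically; expanded, f = - 3 e^{t} e^{x}.
Matching coefficients of the independent functions:
  [e^{t} e^{x}]:  - \frac{3 A}{2} = -3
Solving: A = 2.
Check against the point condition:
  u(0, 0) = 2  ⟹  A = 2  ✓
Hence u(x, t) = 2 e^{t + x}.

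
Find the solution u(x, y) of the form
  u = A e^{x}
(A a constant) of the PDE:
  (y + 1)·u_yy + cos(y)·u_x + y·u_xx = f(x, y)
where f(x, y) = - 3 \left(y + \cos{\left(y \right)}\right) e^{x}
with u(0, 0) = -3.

Substitute the ansatz u = A e^{x} into the left-hand side.
Derivatives of the ansatz:
  u_yy = 0
  u_x = A e^{x}
  u_xx = A e^{x}
Term by term:
  (y + 1)·u_yy = 0
  cos(y)·u_x = A e^{x} \cos{\left(y \right)}
  y·u_xx = A y e^{x}
So the left-hand side equals
  A y e^{x} + A e^{x} \cos{\left(y \right)}
This must equal f(x, y) identically; expanded, f = - 3 y e^{x} - 3 e^{x} \cos{\left(y \right)}.
Matching coefficients of the independent functions:
  [y e^{x}, e^{x} \cos{\left(y \right)}]:  A = -3
Solving: A = -3.
Check against the point condition:
  u(0, 0) = -3  ⟹  A = -3  ✓
Hence u(x, y) = - 3 e^{x}.

Answer: u(x, y) = - 3 e^{x}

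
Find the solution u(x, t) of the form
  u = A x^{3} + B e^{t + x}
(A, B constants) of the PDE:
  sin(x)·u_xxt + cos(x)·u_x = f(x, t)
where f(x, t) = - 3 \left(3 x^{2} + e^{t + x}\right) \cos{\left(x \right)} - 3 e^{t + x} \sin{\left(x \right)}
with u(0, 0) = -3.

Substitute the ansatz u = A x^{3} + B e^{t + x} into the left-hand side.
Derivatives of the ansatz:
  u_xxt = B e^{t} e^{x}
  u_x = 3 A x^{2} + B e^{t} e^{x}
Term by term:
  sin(x)·u_xxt = B e^{t} e^{x} \sin{\left(x \right)}
  cos(x)·u_x = 3 A x^{2} \cos{\left(x \right)} + B e^{t} e^{x} \cos{\left(x \right)}
So the left-hand side equals
  3 A x^{2} \cos{\left(x \right)} + B e^{t} e^{x} \sin{\left(x \right)} + B e^{t} e^{x} \cos{\left(x \right)}
This must equal f(x, t) identically; expanded, f = - 9 x^{2} \cos{\left(x \right)} - 3 e^{t} e^{x} \sin{\left(x \right)} - 3 e^{t} e^{x} \cos{\left(x \right)}.
Matching coefficients of the independent functions:
  [x^{2} \cos{\left(x \right)}]:  3 A = -9
  [e^{t} e^{x} \sin{\left(x \right)}, e^{t} e^{x} \cos{\left(x \right)}]:  B = -3
Solving: A = -3, B = -3.
Check against the point condition:
  u(0, 0) = -3  ⟹  B = -3  ✓
Hence u(x, t) = - 3 x^{3} - 3 e^{t + x}.

Answer: u(x, t) = - 3 x^{3} - 3 e^{t + x}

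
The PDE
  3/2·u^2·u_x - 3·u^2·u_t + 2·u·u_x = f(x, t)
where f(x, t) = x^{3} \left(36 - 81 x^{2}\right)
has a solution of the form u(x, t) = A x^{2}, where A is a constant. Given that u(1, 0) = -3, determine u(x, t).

Answer: u(x, t) = - 3 x^{2}

Derivation:
Substitute the ansatz u = A x^{2} into the left-hand side.
Derivatives of the ansatz:
  u_x = 2 A x
  u_t = 0
Term by term:
  3/2·u^2·u_x = 3 A^{3} x^{5}
  -3·u^2·u_t = 0
  2·u·u_x = 4 A^{2} x^{3}
So the left-hand side equals
  3 A^{3} x^{5} + 4 A^{2} x^{3}
This must equal f(x, t) identically; expanded, f = - 81 x^{5} + 36 x^{3}.
Matching coefficients of the independent functions:
  [x^{3}]:  4 A^{2} = 36
  [x^{5}]:  3 A^{3} = -81
Solving: A = -3.
Check against the point condition:
  u(1, 0) = -3  ⟹  A = -3  ✓
Hence u(x, t) = - 3 x^{2}.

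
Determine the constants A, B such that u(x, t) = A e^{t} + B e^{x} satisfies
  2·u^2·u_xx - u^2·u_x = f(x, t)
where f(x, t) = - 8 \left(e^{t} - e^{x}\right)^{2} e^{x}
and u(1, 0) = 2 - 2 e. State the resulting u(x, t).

Substitute the ansatz u = A e^{t} + B e^{x} into the left-hand side.
Derivatives of the ansatz:
  u_xx = B e^{x}
  u_x = B e^{x}
Term by term:
  2·u^2·u_xx = 2 A^{2} B e^{2 t} e^{x} + 4 A B^{2} e^{t} e^{2 x} + 2 B^{3} e^{3 x}
  -u^2·u_x = - A^{2} B e^{2 t} e^{x} - 2 A B^{2} e^{t} e^{2 x} - B^{3} e^{3 x}
So the left-hand side equals
  A^{2} B e^{2 t} e^{x} + 2 A B^{2} e^{t} e^{2 x} + B^{3} e^{3 x}
This must equal f(x, t) identically; expanded, f = - 8 e^{2 t} e^{x} + 16 e^{t} e^{2 x} - 8 e^{3 x}.
Matching coefficients of the independent functions:
  [e^{t} e^{2 x}]:  2 A B^{2} = 16
  [e^{2 t} e^{x}]:  A^{2} B = -8
  [e^{3 x}]:  B^{3} = -8
Solving: A = 2, B = -2.
Check against the point condition:
  u(1, 0) = 2 - 2 e  ⟹  A + e B = 2 - 2 e  ✓
Hence u(x, t) = 2 e^{t} - 2 e^{x}.

Answer: u(x, t) = 2 e^{t} - 2 e^{x}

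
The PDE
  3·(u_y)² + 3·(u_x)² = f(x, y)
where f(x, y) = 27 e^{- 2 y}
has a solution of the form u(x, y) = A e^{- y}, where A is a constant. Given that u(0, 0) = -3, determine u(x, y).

Substitute the ansatz u = A e^{- y} into the left-hand side.
Derivatives of the ansatz:
  u_y = - A e^{- y}
  u_x = 0
Term by term:
  3·(u_y)² = 3 A^{2} e^{- 2 y}
  3·(u_x)² = 0
So the left-hand side equals
  3 A^{2} e^{- 2 y}
This must equal f(x, y) = 27 e^{- 2 y} identically.
Matching coefficients of the independent functions:
  [e^{- 2 y}]:  3 A^{2} = 27
These equations allow (A) = (-3) or (3).
Impose the point condition(s):
  u(0, 0) = -3  ⟹  A = -3
Only A = -3 satisfies everything.
Hence u(x, y) = - 3 e^{- y}.

Answer: u(x, y) = - 3 e^{- y}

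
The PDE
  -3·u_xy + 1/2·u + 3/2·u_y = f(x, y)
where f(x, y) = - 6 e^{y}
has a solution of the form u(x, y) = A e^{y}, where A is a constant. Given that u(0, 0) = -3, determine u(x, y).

Substitute the ansatz u = A e^{y} into the left-hand side.
Derivatives of the ansatz:
  u_xy = 0
  u_y = A e^{y}
Term by term:
  -3·u_xy = 0
  1/2·u = \frac{A e^{y}}{2}
  3/2·u_y = \frac{3 A e^{y}}{2}
So the left-hand side equals
  2 A e^{y}
This must equal f(x, y) = - 6 e^{y} identically.
Matching coefficients of the independent functions:
  [e^{y}]:  2 A = -6
Solving: A = -3.
Check against the point condition:
  u(0, 0) = -3  ⟹  A = -3  ✓
Hence u(x, y) = - 3 e^{y}.

Answer: u(x, y) = - 3 e^{y}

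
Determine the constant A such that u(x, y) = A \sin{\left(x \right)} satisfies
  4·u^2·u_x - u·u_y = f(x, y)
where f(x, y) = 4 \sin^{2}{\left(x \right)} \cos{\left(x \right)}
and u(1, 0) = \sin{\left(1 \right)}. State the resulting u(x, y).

Substitute the ansatz u = A \sin{\left(x \right)} into the left-hand side.
Derivatives of the ansatz:
  u_x = A \cos{\left(x \right)}
  u_y = 0
Term by term:
  4·u^2·u_x = 4 A^{3} \sin^{2}{\left(x \right)} \cos{\left(x \right)}
  -u·u_y = 0
So the left-hand side equals
  4 A^{3} \sin^{2}{\left(x \right)} \cos{\left(x \right)}
This must equal f(x, y) = 4 \sin^{2}{\left(x \right)} \cos{\left(x \right)} identically.
Matching coefficients of the independent functions:
  [\sin^{2}{\left(x \right)} \cos{\left(x \right)}]:  4 A^{3} = 4
Solving: A = 1.
Check against the point condition:
  u(1, 0) = \sin{\left(1 \right)}  ⟹  A \sin{\left(1 \right)} = \sin{\left(1 \right)}  ✓
Hence u(x, y) = \sin{\left(x \right)}.

Answer: u(x, y) = \sin{\left(x \right)}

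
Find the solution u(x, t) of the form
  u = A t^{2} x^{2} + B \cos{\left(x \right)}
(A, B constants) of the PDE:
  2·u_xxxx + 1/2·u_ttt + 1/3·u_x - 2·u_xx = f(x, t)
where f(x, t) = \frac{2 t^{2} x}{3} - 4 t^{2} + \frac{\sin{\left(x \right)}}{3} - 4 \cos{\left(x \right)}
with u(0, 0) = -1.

Substitute the ansatz u = A t^{2} x^{2} + B \cos{\left(x \right)} into the left-hand side.
Derivatives of the ansatz:
  u_xxxx = B \cos{\left(x \right)}
  u_ttt = 0
  u_x = 2 A t^{2} x - B \sin{\left(x \right)}
  u_xx = 2 A t^{2} - B \cos{\left(x \right)}
Term by term:
  2·u_xxxx = 2 B \cos{\left(x \right)}
  1/2·u_ttt = 0
  1/3·u_x = \frac{2 A t^{2} x}{3} - \frac{B \sin{\left(x \right)}}{3}
  -2·u_xx = - 4 A t^{2} + 2 B \cos{\left(x \right)}
So the left-hand side equals
  \frac{2 A t^{2} x}{3} - 4 A t^{2} - \frac{B \sin{\left(x \right)}}{3} + 4 B \cos{\left(x \right)}
This must equal f(x, t) = \frac{2 t^{2} x}{3} - 4 t^{2} + \frac{\sin{\left(x \right)}}{3} - 4 \cos{\left(x \right)} identically.
Matching coefficients of the independent functions:
  [t^{2}]:  - 4 A = -4
  [t^{2} x]:  \frac{2 A}{3} = \frac{2}{3}
  [\sin{\left(x \right)}]:  - \frac{B}{3} = \frac{1}{3}
  [\cos{\left(x \right)}]:  4 B = -4
Solving: A = 1, B = -1.
Check against the point condition:
  u(0, 0) = -1  ⟹  B = -1  ✓
Hence u(x, t) = t^{2} x^{2} - \cos{\left(x \right)}.

Answer: u(x, t) = t^{2} x^{2} - \cos{\left(x \right)}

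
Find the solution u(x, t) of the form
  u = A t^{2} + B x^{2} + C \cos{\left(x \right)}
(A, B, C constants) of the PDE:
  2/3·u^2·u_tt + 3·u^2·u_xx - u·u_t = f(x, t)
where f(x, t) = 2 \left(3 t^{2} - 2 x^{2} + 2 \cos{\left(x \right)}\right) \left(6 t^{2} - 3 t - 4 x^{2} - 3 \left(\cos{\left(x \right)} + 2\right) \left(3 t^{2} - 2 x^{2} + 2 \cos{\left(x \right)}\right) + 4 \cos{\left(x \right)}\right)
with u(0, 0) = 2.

Substitute the ansatz u = A t^{2} + B x^{2} + C \cos{\left(x \right)} into the left-hand side.
Derivatives of the ansatz:
  u_tt = 2 A
  u_xx = 2 B - C \cos{\left(x \right)}
  u_t = 2 A t
Term by term:
  2/3·u^2·u_tt = \frac{4 A^{3} t^{4}}{3} + \frac{8 A^{2} B t^{2} x^{2}}{3} + \frac{8 A^{2} C t^{2} \cos{\left(x \right)}}{3} + \frac{4 A B^{2} x^{4}}{3} + \frac{8 A B C x^{2} \cos{\left(x \right)}}{3} + \frac{4 A C^{2} \cos^{2}{\left(x \right)}}{3}
  3·u^2·u_xx = 6 A^{2} B t^{4} - 3 A^{2} C t^{4} \cos{\left(x \right)} + 12 A B^{2} t^{2} x^{2} - 6 A B C t^{2} x^{2} \cos{\left(x \right)} + 12 A B C t^{2} \cos{\left(x \right)} - 6 A C^{2} t^{2} \cos^{2}{\left(x \right)} + 6 B^{3} x^{4} - 3 B^{2} C x^{4} \cos{\left(x \right)} + 12 B^{2} C x^{2} \cos{\left(x \right)} - 6 B C^{2} x^{2} \cos^{2}{\left(x \right)} + 6 B C^{2} \cos^{2}{\left(x \right)} - 3 C^{3} \cos^{3}{\left(x \right)}
  -u·u_t = - 2 A^{2} t^{3} - 2 A B t x^{2} - 2 A C t \cos{\left(x \right)}
So the left-hand side equals
  \frac{4 A^{3} t^{4}}{3} + 6 A^{2} B t^{4} + \frac{8 A^{2} B t^{2} x^{2}}{3} - 3 A^{2} C t^{4} \cos{\left(x \right)} + \frac{8 A^{2} C t^{2} \cos{\left(x \right)}}{3} - 2 A^{2} t^{3} + 12 A B^{2} t^{2} x^{2} + \frac{4 A B^{2} x^{4}}{3} - 6 A B C t^{2} x^{2} \cos{\left(x \right)} + 12 A B C t^{2} \cos{\left(x \right)} + \frac{8 A B C x^{2} \cos{\left(x \right)}}{3} - 2 A B t x^{2} - 6 A C^{2} t^{2} \cos^{2}{\left(x \right)} + \frac{4 A C^{2} \cos^{2}{\left(x \right)}}{3} - 2 A C t \cos{\left(x \right)} + 6 B^{3} x^{4} - 3 B^{2} C x^{4} \cos{\left(x \right)} + 12 B^{2} C x^{2} \cos{\left(x \right)} - 6 B C^{2} x^{2} \cos^{2}{\left(x \right)} + 6 B C^{2} \cos^{2}{\left(x \right)} - 3 C^{3} \cos^{3}{\left(x \right)}
This must equal f(x, t) identically; expanded, f = - 54 t^{4} \cos{\left(x \right)} - 72 t^{4} - 18 t^{3} + 72 t^{2} x^{2} \cos{\left(x \right)} + 96 t^{2} x^{2} - 72 t^{2} \cos^{2}{\left(x \right)} - 96 t^{2} \cos{\left(x \right)} + 12 t x^{2} - 12 t \cos{\left(x \right)} - 24 x^{4} \cos{\left(x \right)} - 32 x^{4} + 48 x^{2} \cos^{2}{\left(x \right)} + 64 x^{2} \cos{\left(x \right)} - 24 \cos^{3}{\left(x \right)} - 32 \cos^{2}{\left(x \right)}.
Matching coefficients of the independent functions:
(each divided by its leading coefficient; functions giving the same equation are listed together)
  [t^{3}]:  A^{2} - 9 = 0
  [t^{4}]:  A^{3} + \frac{9 A^{2} B}{2} + 54 = 0
  [x^{4}]:  A B^{2} + \frac{9 B^{3}}{2} + 24 = 0
  [t x^{2}]:  A B + 6 = 0
  [t \cos{\left(x \right)}]:  A C - 6 = 0
  [t^{2} x^{2}]:  A^{2} B + \frac{9 A B^{2}}{2} - 36 = 0
  [t^{2} \cos{\left(x \right)}]:  A^{2} C + \frac{9 A B C}{2} + 36 = 0
  [t^{2} \cos^{2}{\left(x \right)}]:  A C^{2} - 12 = 0
  [t^{4} \cos{\left(x \right)}]:  A^{2} C - 18 = 0
  [x^{2} \cos{\left(x \right)}]:  A B C + \frac{9 B^{2} C}{2} - 24 = 0
  [x^{2} \cos^{2}{\left(x \right)}]:  B C^{2} + 8 = 0
  [x^{4} \cos{\left(x \right)}]:  B^{2} C - 8 = 0
  [t^{2} x^{2} \cos{\left(x \right)}]:  A B C + 12 = 0
  [\cos^{2}{\left(x \right)}]:  A C^{2} + \frac{9 B C^{2}}{2} + 24 = 0
  [\cos^{3}{\left(x \right)}]:  C^{3} - 8 = 0
Solving: A = 3, B = -2, C = 2.
Check against the point condition:
  u(0, 0) = 2  ⟹  C = 2  ✓
Hence u(x, t) = 3 t^{2} - 2 x^{2} + 2 \cos{\left(x \right)}.

Answer: u(x, t) = 3 t^{2} - 2 x^{2} + 2 \cos{\left(x \right)}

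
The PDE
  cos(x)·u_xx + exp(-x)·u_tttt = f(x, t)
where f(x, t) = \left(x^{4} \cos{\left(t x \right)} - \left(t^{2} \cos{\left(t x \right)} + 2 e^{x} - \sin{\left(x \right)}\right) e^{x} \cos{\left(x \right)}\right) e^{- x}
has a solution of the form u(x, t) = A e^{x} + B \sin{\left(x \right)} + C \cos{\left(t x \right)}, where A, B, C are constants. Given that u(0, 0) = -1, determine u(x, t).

Substitute the ansatz u = A e^{x} + B \sin{\left(x \right)} + C \cos{\left(t x \right)} into the left-hand side.
Derivatives of the ansatz:
  u_xx = A e^{x} - B \sin{\left(x \right)} - C t^{2} \cos{\left(t x \right)}
  u_tttt = C x^{4} \cos{\left(t x \right)}
Term by term:
  cos(x)·u_xx = A e^{x} \cos{\left(x \right)} - B \sin{\left(x \right)} \cos{\left(x \right)} - C t^{2} \cos{\left(x \right)} \cos{\left(t x \right)}
  exp(-x)·u_tttt = C x^{4} e^{- x} \cos{\left(t x \right)}
So the left-hand side equals
  A e^{x} \cos{\left(x \right)} - B \sin{\left(x \right)} \cos{\left(x \right)} - C t^{2} \cos{\left(x \right)} \cos{\left(t x \right)} + C x^{4} e^{- x} \cos{\left(t x \right)}
This must equal f(x, t) identically; expanded, f = - t^{2} \cos{\left(x \right)} \cos{\left(t x \right)} + x^{4} e^{- x} \cos{\left(t x \right)} - 2 e^{x} \cos{\left(x \right)} + \sin{\left(x \right)} \cos{\left(x \right)}.
Matching coefficients of the independent functions:
  [e^{x} \cos{\left(x \right)}]:  A = -2
  [\sin{\left(x \right)} \cos{\left(x \right)}]:  - B = 1
  [t^{2} \cos{\left(x \right)} \cos{\left(t x \right)}]:  - C = -1
  [x^{4} e^{- x} \cos{\left(t x \right)}]:  C = 1
Solving: A = -2, B = -1, C = 1.
Check against the point condition:
  u(0, 0) = -1  ⟹  A + C = -1  ✓
Hence u(x, t) = - 2 e^{x} - \sin{\left(x \right)} + \cos{\left(t x \right)}.

Answer: u(x, t) = - 2 e^{x} - \sin{\left(x \right)} + \cos{\left(t x \right)}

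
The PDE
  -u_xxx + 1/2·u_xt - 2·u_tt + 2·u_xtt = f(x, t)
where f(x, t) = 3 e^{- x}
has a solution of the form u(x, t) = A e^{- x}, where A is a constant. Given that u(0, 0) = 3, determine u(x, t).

Answer: u(x, t) = 3 e^{- x}

Derivation:
Substitute the ansatz u = A e^{- x} into the left-hand side.
Derivatives of the ansatz:
  u_xxx = - A e^{- x}
  u_xt = 0
  u_tt = 0
  u_xtt = 0
Term by term:
  -u_xxx = A e^{- x}
  1/2·u_xt = 0
  -2·u_tt = 0
  2·u_xtt = 0
So the left-hand side equals
  A e^{- x}
This must equal f(x, t) = 3 e^{- x} identically.
Matching coefficients of the independent functions:
  [e^{- x}]:  A = 3
Solving: A = 3.
Check against the point condition:
  u(0, 0) = 3  ⟹  A = 3  ✓
Hence u(x, t) = 3 e^{- x}.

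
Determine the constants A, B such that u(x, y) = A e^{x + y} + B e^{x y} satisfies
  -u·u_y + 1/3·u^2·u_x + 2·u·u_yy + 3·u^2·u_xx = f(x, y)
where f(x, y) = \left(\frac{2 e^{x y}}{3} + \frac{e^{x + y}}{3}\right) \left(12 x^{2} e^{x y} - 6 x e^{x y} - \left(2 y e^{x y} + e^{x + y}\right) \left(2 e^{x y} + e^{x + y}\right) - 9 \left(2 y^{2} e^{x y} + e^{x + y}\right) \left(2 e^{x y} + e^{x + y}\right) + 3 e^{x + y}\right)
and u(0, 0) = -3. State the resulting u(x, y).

Substitute the ansatz u = A e^{x + y} + B e^{x y} into the left-hand side.
Derivatives of the ansatz:
  u_y = A e^{x} e^{y} + B x e^{x y}
  u_x = A e^{x} e^{y} + B y e^{x y}
  u_yy = A e^{x} e^{y} + B x^{2} e^{x y}
  u_xx = A e^{x} e^{y} + B y^{2} e^{x y}
Term by term:
  -u·u_y = - A^{2} e^{2 x} e^{2 y} - A B x e^{x} e^{y} e^{x y} - A B e^{x} e^{y} e^{x y} - B^{2} x e^{2 x y}
  1/3·u^2·u_x = \frac{A^{3} e^{3 x} e^{3 y}}{3} + \frac{A^{2} B y e^{2 x} e^{2 y} e^{x y}}{3} + \frac{2 A^{2} B e^{2 x} e^{2 y} e^{x y}}{3} + \frac{2 A B^{2} y e^{x} e^{y} e^{2 x y}}{3} + \frac{A B^{2} e^{x} e^{y} e^{2 x y}}{3} + \frac{B^{3} y e^{3 x y}}{3}
  2·u·u_yy = 2 A^{2} e^{2 x} e^{2 y} + 2 A B x^{2} e^{x} e^{y} e^{x y} + 2 A B e^{x} e^{y} e^{x y} + 2 B^{2} x^{2} e^{2 x y}
  3·u^2·u_xx = 3 A^{3} e^{3 x} e^{3 y} + 3 A^{2} B y^{2} e^{2 x} e^{2 y} e^{x y} + 6 A^{2} B e^{2 x} e^{2 y} e^{x y} + 6 A B^{2} y^{2} e^{x} e^{y} e^{2 x y} + 3 A B^{2} e^{x} e^{y} e^{2 x y} + 3 B^{3} y^{2} e^{3 x y}
So the left-hand side equals
  \frac{10 A^{3} e^{3 x} e^{3 y}}{3} + 3 A^{2} B y^{2} e^{2 x} e^{2 y} e^{x y} + \frac{A^{2} B y e^{2 x} e^{2 y} e^{x y}}{3} + \frac{20 A^{2} B e^{2 x} e^{2 y} e^{x y}}{3} + A^{2} e^{2 x} e^{2 y} + 6 A B^{2} y^{2} e^{x} e^{y} e^{2 x y} + \frac{2 A B^{2} y e^{x} e^{y} e^{2 x y}}{3} + \frac{10 A B^{2} e^{x} e^{y} e^{2 x y}}{3} + 2 A B x^{2} e^{x} e^{y} e^{x y} - A B x e^{x} e^{y} e^{x y} + A B e^{x} e^{y} e^{x y} + 3 B^{3} y^{2} e^{3 x y} + \frac{B^{3} y e^{3 x y}}{3} + 2 B^{2} x^{2} e^{2 x y} - B^{2} x e^{2 x y}
This must equal f(x, y) identically; expanded, f = 4 x^{2} e^{x} e^{y} e^{x y} + 8 x^{2} e^{2 x y} - 2 x e^{x} e^{y} e^{x y} - 4 x e^{2 x y} - 6 y^{2} e^{2 x} e^{2 y} e^{x y} - 24 y^{2} e^{x} e^{y} e^{2 x y} - 24 y^{2} e^{3 x y} - \frac{2 y e^{2 x} e^{2 y} e^{x y}}{3} - \frac{8 y e^{x} e^{y} e^{2 x y}}{3} - \frac{8 y e^{3 x y}}{3} - \frac{10 e^{3 x} e^{3 y}}{3} - \frac{40 e^{2 x} e^{2 y} e^{x y}}{3} + e^{2 x} e^{2 y} - \frac{40 e^{x} e^{y} e^{2 x y}}{3} + 2 e^{x} e^{y} e^{x y}.
Matching coefficients of the independent functions:
(each divided by its leading coefficient; functions giving the same equation are listed together)
  [x e^{2 x y}, x^{2} e^{2 x y}]:  B^{2} - 4 = 0
  [y e^{3 x y}, y^{2} e^{3 x y}]:  B^{3} + 8 = 0
  [e^{2 x} e^{2 y}]:  A^{2} - 1 = 0
  [e^{3 x} e^{3 y}]:  A^{3} + 1 = 0
  [e^{x} e^{y} e^{x y}, x e^{x} e^{y} e^{x y}, x^{2} e^{x} e^{y} e^{x y}]:  A B - 2 = 0
  [e^{x} e^{y} e^{2 x y}, y e^{x} e^{y} e^{2 x y}, y^{2} e^{x} e^{y} e^{2 x y}]:  A B^{2} + 4 = 0
  [e^{2 x} e^{2 y} e^{x y}, y e^{2 x} e^{2 y} e^{x y}, y^{2} e^{2 x} e^{2 y} e^{x y}]:  A^{2} B + 2 = 0
Solving: A = -1, B = -2.
Check against the point condition:
  u(0, 0) = -3  ⟹  A + B = -3  ✓
Hence u(x, y) = - 2 e^{x y} - e^{x + y}.

Answer: u(x, y) = - 2 e^{x y} - e^{x + y}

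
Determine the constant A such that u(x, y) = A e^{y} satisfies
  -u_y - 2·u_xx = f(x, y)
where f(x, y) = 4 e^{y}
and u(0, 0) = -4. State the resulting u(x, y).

Substitute the ansatz u = A e^{y} into the left-hand side.
Derivatives of the ansatz:
  u_y = A e^{y}
  u_xx = 0
Term by term:
  -u_y = - A e^{y}
  -2·u_xx = 0
So the left-hand side equals
  - A e^{y}
This must equal f(x, y) = 4 e^{y} identically.
Matching coefficients of the independent functions:
  [e^{y}]:  - A = 4
Solving: A = -4.
Check against the point condition:
  u(0, 0) = -4  ⟹  A = -4  ✓
Hence u(x, y) = - 4 e^{y}.

Answer: u(x, y) = - 4 e^{y}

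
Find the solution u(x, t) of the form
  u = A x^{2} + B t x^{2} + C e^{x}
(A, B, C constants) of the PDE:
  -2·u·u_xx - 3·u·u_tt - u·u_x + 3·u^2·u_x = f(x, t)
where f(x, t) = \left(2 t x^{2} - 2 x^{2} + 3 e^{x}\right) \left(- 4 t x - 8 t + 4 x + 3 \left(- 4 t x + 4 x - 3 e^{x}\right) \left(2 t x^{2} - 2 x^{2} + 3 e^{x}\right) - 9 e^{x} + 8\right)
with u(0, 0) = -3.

Answer: u(x, t) = - 2 t x^{2} + 2 x^{2} - 3 e^{x}

Derivation:
Substitute the ansatz u = A x^{2} + B t x^{2} + C e^{x} into the left-hand side.
Derivatives of the ansatz:
  u_xx = 2 A + 2 B t + C e^{x}
  u_tt = 0
  u_x = 2 A x + 2 B t x + C e^{x}
Term by term:
  -2·u·u_xx = - 4 A^{2} x^{2} - 8 A B t x^{2} - 2 A C x^{2} e^{x} - 4 A C e^{x} - 4 B^{2} t^{2} x^{2} - 2 B C t x^{2} e^{x} - 4 B C t e^{x} - 2 C^{2} e^{2 x}
  -3·u·u_tt = 0
  -u·u_x = - 2 A^{2} x^{3} - 4 A B t x^{3} - A C x^{2} e^{x} - 2 A C x e^{x} - 2 B^{2} t^{2} x^{3} - B C t x^{2} e^{x} - 2 B C t x e^{x} - C^{2} e^{2 x}
  3·u^2·u_x = 6 A^{3} x^{5} + 18 A^{2} B t x^{5} + 3 A^{2} C x^{4} e^{x} + 12 A^{2} C x^{3} e^{x} + 18 A B^{2} t^{2} x^{5} + 6 A B C t x^{4} e^{x} + 24 A B C t x^{3} e^{x} + 6 A C^{2} x^{2} e^{2 x} + 6 A C^{2} x e^{2 x} + 6 B^{3} t^{3} x^{5} + 3 B^{2} C t^{2} x^{4} e^{x} + 12 B^{2} C t^{2} x^{3} e^{x} + 6 B C^{2} t x^{2} e^{2 x} + 6 B C^{2} t x e^{2 x} + 3 C^{3} e^{3 x}
Sum these and collect like terms in the independent variables.
This must equal f(x, t) identically; expanded, f = - 48 t^{3} x^{5} + 144 t^{2} x^{5} - 36 t^{2} x^{4} e^{x} - 144 t^{2} x^{3} e^{x} - 8 t^{2} x^{3} - 16 t^{2} x^{2} - 144 t x^{5} + 72 t x^{4} e^{x} + 288 t x^{3} e^{x} + 16 t x^{3} - 108 t x^{2} e^{2 x} - 18 t x^{2} e^{x} + 32 t x^{2} - 108 t x e^{2 x} - 12 t x e^{x} - 24 t e^{x} + 48 x^{5} - 36 x^{4} e^{x} - 144 x^{3} e^{x} - 8 x^{3} + 108 x^{2} e^{2 x} + 18 x^{2} e^{x} - 16 x^{2} + 108 x e^{2 x} + 12 x e^{x} - 81 e^{3 x} - 27 e^{2 x} + 24 e^{x}.
Matching coefficients of the independent functions:
(each divided by its leading coefficient; functions giving the same equation are listed together)
  [x^{2}, x^{3}]:  A^{2} - 4 = 0
  [x^{5}]:  A^{3} - 8 = 0
  [t x^{2}, t x^{3}]:  A B + 4 = 0
  [t x^{5}]:  A^{2} B + 8 = 0
  [t e^{x}, t x e^{x}, t x^{2} e^{x}]:  B C - 6 = 0
  [t^{2} x^{2}, t^{2} x^{3}]:  B^{2} - 4 = 0
  [t^{2} x^{5}]:  A B^{2} - 8 = 0
  [t^{3} x^{5}]:  B^{3} + 8 = 0
  [x e^{x}, x^{2} e^{x}, e^{x}]:  A C + 6 = 0
  [x e^{2 x}, x^{2} e^{2 x}]:  A C^{2} - 18 = 0
  [x^{3} e^{x}, x^{4} e^{x}]:  A^{2} C + 12 = 0
  [t x e^{2 x}, t x^{2} e^{2 x}]:  B C^{2} + 18 = 0
  [t x^{3} e^{x}, t x^{4} e^{x}]:  A B C - 12 = 0
  [t^{2} x^{3} e^{x}, t^{2} x^{4} e^{x}]:  B^{2} C + 12 = 0
  [e^{2 x}]:  C^{2} - 9 = 0
  [e^{3 x}]:  C^{3} + 27 = 0
Solving: A = 2, B = -2, C = -3.
Check against the point condition:
  u(0, 0) = -3  ⟹  C = -3  ✓
Hence u(x, t) = - 2 t x^{2} + 2 x^{2} - 3 e^{x}.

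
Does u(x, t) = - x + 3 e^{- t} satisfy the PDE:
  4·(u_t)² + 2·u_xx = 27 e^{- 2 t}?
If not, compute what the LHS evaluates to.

Answer: No, the LHS evaluates to 36 e^{- 2 t}

Derivation:
Evaluate each term of the left-hand side for u = - x + 3 e^{- t}.
Derivatives:
  u_t = - 3 e^{- t}
  u_xx = 0
Terms:
  4·(u_t)² = 36 e^{- 2 t}
  2·u_xx = 0
Sum: LHS = 36 e^{- 2 t}
Given right-hand side: 27 e^{- 2 t}. Difference LHS − RHS = 9 e^{- 2 t} ≠ 0, so u is not a solution.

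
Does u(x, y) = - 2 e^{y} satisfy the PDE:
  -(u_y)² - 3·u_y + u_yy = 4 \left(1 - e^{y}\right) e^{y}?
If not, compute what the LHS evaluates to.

Evaluate each term of the left-hand side for u = - 2 e^{y}.
Derivatives:
  u_y = - 2 e^{y}
  u_yy = - 2 e^{y}
Terms:
  -(u_y)² = - 4 e^{2 y}
  -3·u_y = 6 e^{y}
  u_yy = - 2 e^{y}
Sum: LHS = 4 \left(1 - e^{y}\right) e^{y}
This is exactly the given right-hand side, so u is a solution.

Answer: Yes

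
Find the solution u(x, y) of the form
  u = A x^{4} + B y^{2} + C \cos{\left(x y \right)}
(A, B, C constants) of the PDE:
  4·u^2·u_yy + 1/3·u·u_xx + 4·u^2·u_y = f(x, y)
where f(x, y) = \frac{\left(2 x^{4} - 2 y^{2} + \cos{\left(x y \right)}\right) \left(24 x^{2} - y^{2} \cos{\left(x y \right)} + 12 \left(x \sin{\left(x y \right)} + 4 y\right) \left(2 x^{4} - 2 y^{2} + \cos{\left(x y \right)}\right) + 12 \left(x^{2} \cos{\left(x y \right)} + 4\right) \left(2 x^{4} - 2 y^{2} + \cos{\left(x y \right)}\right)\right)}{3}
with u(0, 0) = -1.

Substitute the ansatz u = A x^{4} + B y^{2} + C \cos{\left(x y \right)} into the left-hand side.
Derivatives of the ansatz:
  u_yy = 2 B - C x^{2} \cos{\left(x y \right)}
  u_xx = 12 A x^{2} - C y^{2} \cos{\left(x y \right)}
  u_y = 2 B y - C x \sin{\left(x y \right)}
Term by term:
  4·u^2·u_yy = 8 A^{2} B x^{8} - 4 A^{2} C x^{10} \cos{\left(x y \right)} + 16 A B^{2} x^{4} y^{2} - 8 A B C x^{6} y^{2} \cos{\left(x y \right)} + 16 A B C x^{4} \cos{\left(x y \right)} - 8 A C^{2} x^{6} \cos^{2}{\left(x y \right)} + 8 B^{3} y^{4} - 4 B^{2} C x^{2} y^{4} \cos{\left(x y \right)} + 16 B^{2} C y^{2} \cos{\left(x y \right)} - 8 B C^{2} x^{2} y^{2} \cos^{2}{\left(x y \right)} + 8 B C^{2} \cos^{2}{\left(x y \right)} - 4 C^{3} x^{2} \cos^{3}{\left(x y \right)}
  1/3·u·u_xx = 4 A^{2} x^{6} + 4 A B x^{2} y^{2} - \frac{A C x^{4} y^{2} \cos{\left(x y \right)}}{3} + 4 A C x^{2} \cos{\left(x y \right)} - \frac{B C y^{4} \cos{\left(x y \right)}}{3} - \frac{C^{2} y^{2} \cos^{2}{\left(x y \right)}}{3}
  4·u^2·u_y = 8 A^{2} B x^{8} y - 4 A^{2} C x^{9} \sin{\left(x y \right)} + 16 A B^{2} x^{4} y^{3} - 8 A B C x^{5} y^{2} \sin{\left(x y \right)} + 16 A B C x^{4} y \cos{\left(x y \right)} - 8 A C^{2} x^{5} \sin{\left(x y \right)} \cos{\left(x y \right)} + 8 B^{3} y^{5} - 4 B^{2} C x y^{4} \sin{\left(x y \right)} + 16 B^{2} C y^{3} \cos{\left(x y \right)} - 8 B C^{2} x y^{2} \sin{\left(x y \right)} \cos{\left(x y \right)} + 8 B C^{2} y \cos^{2}{\left(x y \right)} - 4 C^{3} x \sin{\left(x y \right)} \cos^{2}{\left(x y \right)}
Sum these and collect like terms in the independent variables.
This must equal f(x, y) identically; expanded, f = 16 x^{10} \cos{\left(x y \right)} + 16 x^{9} \sin{\left(x y \right)} + 64 x^{8} y + 64 x^{8} - 32 x^{6} y^{2} \cos{\left(x y \right)} + 16 x^{6} \cos^{2}{\left(x y \right)} + 16 x^{6} - 32 x^{5} y^{2} \sin{\left(x y \right)} + 16 x^{5} \sin{\left(x y \right)} \cos{\left(x y \right)} - 128 x^{4} y^{3} - \frac{2 x^{4} y^{2} \cos{\left(x y \right)}}{3} - 128 x^{4} y^{2} + 64 x^{4} y \cos{\left(x y \right)} + 64 x^{4} \cos{\left(x y \right)} + 16 x^{2} y^{4} \cos{\left(x y \right)} - 16 x^{2} y^{2} \cos^{2}{\left(x y \right)} - 16 x^{2} y^{2} + 4 x^{2} \cos^{3}{\left(x y \right)} + 8 x^{2} \cos{\left(x y \right)} + 16 x y^{4} \sin{\left(x y \right)} - 16 x y^{2} \sin{\left(x y \right)} \cos{\left(x y \right)} + 4 x \sin{\left(x y \right)} \cos^{2}{\left(x y \right)} + 64 y^{5} + \frac{2 y^{4} \cos{\left(x y \right)}}{3} + 64 y^{4} - 64 y^{3} \cos{\left(x y \right)} - \frac{y^{2} \cos^{2}{\left(x y \right)}}{3} - 64 y^{2} \cos{\left(x y \right)} + 16 y \cos^{2}{\left(x y \right)} + 16 \cos^{2}{\left(x y \right)}.
Matching coefficients of the independent functions:
(each divided by its leading coefficient; functions giving the same equation are listed together)
  [x^{6}]:  A^{2} - 4 = 0
  [x^{8}, x^{8} y]:  A^{2} B - 8 = 0
  [y^{4}, y^{5}]:  B^{3} - 8 = 0
  [x^{2} y^{2}]:  A B + 4 = 0
  [x^{2} \cos{\left(x y \right)}, x^{4} y^{2} \cos{\left(x y \right)}]:  A C - 2 = 0
  [x^{2} \cos^{3}{\left(x y \right)}, x \sin{\left(x y \right)} \cos^{2}{\left(x y \right)}]:  C^{3} + 1 = 0
  [x^{4} y^{2}, x^{4} y^{3}]:  A B^{2} + 8 = 0
  [x^{4} \cos{\left(x y \right)}, x^{4} y \cos{\left(x y \right)}, x^{5} y^{2} \sin{\left(x y \right)}, …]:  A B C - 4 = 0
  [x^{6} \cos^{2}{\left(x y \right)}, x^{5} \sin{\left(x y \right)} \cos{\left(x y \right)}]:  A C^{2} + 2 = 0
  [x^{9} \sin{\left(x y \right)}, x^{10} \cos{\left(x y \right)}]:  A^{2} C + 4 = 0
  [y \cos^{2}{\left(x y \right)}, x^{2} y^{2} \cos^{2}{\left(x y \right)}, x y^{2} \sin{\left(x y \right)} \cos{\left(x y \right)}, …]:  B C^{2} - 2 = 0
  [y^{2} \cos{\left(x y \right)}, y^{3} \cos{\left(x y \right)}, x y^{4} \sin{\left(x y \right)}, …]:  B^{2} C + 4 = 0
  [y^{2} \cos^{2}{\left(x y \right)}]:  C^{2} - 1 = 0
  [y^{4} \cos{\left(x y \right)}]:  B C + 2 = 0
These equations do not fix every constant; impose the point condition(s):
  u(0, 0) = -1  ⟹  C = -1
Solving the combined system: A = -2, B = 2, C = -1.
Hence u(x, y) = - 2 x^{4} + 2 y^{2} - \cos{\left(x y \right)}.

Answer: u(x, y) = - 2 x^{4} + 2 y^{2} - \cos{\left(x y \right)}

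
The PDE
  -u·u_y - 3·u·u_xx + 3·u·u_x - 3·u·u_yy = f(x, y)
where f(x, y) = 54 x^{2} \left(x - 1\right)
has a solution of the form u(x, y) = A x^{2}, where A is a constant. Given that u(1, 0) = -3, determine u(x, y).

Answer: u(x, y) = - 3 x^{2}

Derivation:
Substitute the ansatz u = A x^{2} into the left-hand side.
Derivatives of the ansatz:
  u_y = 0
  u_xx = 2 A
  u_x = 2 A x
  u_yy = 0
Term by term:
  -u·u_y = 0
  -3·u·u_xx = - 6 A^{2} x^{2}
  3·u·u_x = 6 A^{2} x^{3}
  -3·u·u_yy = 0
So the left-hand side equals
  6 A^{2} x^{3} - 6 A^{2} x^{2}
This must equal f(x, y) identically; expanded, f = 54 x^{3} - 54 x^{2}.
Matching coefficients of the independent functions:
  [x^{2}]:  - 6 A^{2} = -54
  [x^{3}]:  6 A^{2} = 54
These equations allow (A) = (-3) or (3).
Impose the point condition(s):
  u(1, 0) = -3  ⟹  A = -3
Only A = -3 satisfies everything.
Hence u(x, y) = - 3 x^{2}.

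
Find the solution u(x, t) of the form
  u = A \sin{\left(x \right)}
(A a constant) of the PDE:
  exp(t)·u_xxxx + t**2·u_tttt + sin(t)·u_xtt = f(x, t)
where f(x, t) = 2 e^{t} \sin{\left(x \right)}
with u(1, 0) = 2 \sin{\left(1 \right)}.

Answer: u(x, t) = 2 \sin{\left(x \right)}

Derivation:
Substitute the ansatz u = A \sin{\left(x \right)} into the left-hand side.
Derivatives of the ansatz:
  u_xxxx = A \sin{\left(x \right)}
  u_tttt = 0
  u_xtt = 0
Term by term:
  exp(t)·u_xxxx = A e^{t} \sin{\left(x \right)}
  t**2·u_tttt = 0
  sin(t)·u_xtt = 0
So the left-hand side equals
  A e^{t} \sin{\left(x \right)}
This must equal f(x, t) = 2 e^{t} \sin{\left(x \right)} identically.
Matching coefficients of the independent functions:
  [e^{t} \sin{\left(x \right)}]:  A = 2
Solving: A = 2.
Check against the point condition:
  u(1, 0) = 2 \sin{\left(1 \right)}  ⟹  A \sin{\left(1 \right)} = 2 \sin{\left(1 \right)}  ✓
Hence u(x, t) = 2 \sin{\left(x \right)}.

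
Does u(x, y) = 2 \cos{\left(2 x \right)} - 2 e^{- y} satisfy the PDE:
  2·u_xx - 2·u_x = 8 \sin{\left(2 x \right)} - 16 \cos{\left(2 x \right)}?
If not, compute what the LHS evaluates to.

Evaluate each term of the left-hand side for u = 2 \cos{\left(2 x \right)} - 2 e^{- y}.
Derivatives:
  u_xx = - 8 \cos{\left(2 x \right)}
  u_x = - 4 \sin{\left(2 x \right)}
Terms:
  2·u_xx = - 16 \cos{\left(2 x \right)}
  -2·u_x = 8 \sin{\left(2 x \right)}
Sum: LHS = 8 \sin{\left(2 x \right)} - 16 \cos{\left(2 x \right)}
This is exactly the given right-hand side, so u is a solution.

Answer: Yes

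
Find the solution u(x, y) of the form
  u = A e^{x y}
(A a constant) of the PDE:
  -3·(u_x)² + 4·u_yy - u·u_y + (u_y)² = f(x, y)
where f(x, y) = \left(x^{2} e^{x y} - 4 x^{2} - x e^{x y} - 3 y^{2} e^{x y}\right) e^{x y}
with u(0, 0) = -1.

Answer: u(x, y) = - e^{x y}

Derivation:
Substitute the ansatz u = A e^{x y} into the left-hand side.
Derivatives of the ansatz:
  u_x = A y e^{x y}
  u_yy = A x^{2} e^{x y}
  u_y = A x e^{x y}
Term by term:
  -3·(u_x)² = - 3 A^{2} y^{2} e^{2 x y}
  4·u_yy = 4 A x^{2} e^{x y}
  -u·u_y = - A^{2} x e^{2 x y}
  (u_y)² = A^{2} x^{2} e^{2 x y}
So the left-hand side equals
  A^{2} x^{2} e^{2 x y} - A^{2} x e^{2 x y} - 3 A^{2} y^{2} e^{2 x y} + 4 A x^{2} e^{x y}
This must equal f(x, y) identically; expanded, f = x^{2} e^{2 x y} - 4 x^{2} e^{x y} - x e^{2 x y} - 3 y^{2} e^{2 x y}.
Matching coefficients of the independent functions:
  [x e^{2 x y}]:  - A^{2} = -1
  [x^{2} e^{x y}]:  4 A = -4
  [x^{2} e^{2 x y}]:  A^{2} = 1
  [y^{2} e^{2 x y}]:  - 3 A^{2} = -3
Solving: A = -1.
Check against the point condition:
  u(0, 0) = -1  ⟹  A = -1  ✓
Hence u(x, y) = - e^{x y}.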